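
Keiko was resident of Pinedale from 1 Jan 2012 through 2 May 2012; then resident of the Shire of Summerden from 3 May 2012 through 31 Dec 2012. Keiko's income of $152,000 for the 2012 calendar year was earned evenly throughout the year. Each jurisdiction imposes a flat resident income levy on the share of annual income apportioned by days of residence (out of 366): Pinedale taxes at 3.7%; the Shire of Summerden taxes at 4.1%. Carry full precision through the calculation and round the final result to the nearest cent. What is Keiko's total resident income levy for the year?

Pinedale, 1 Jan – 2 May 2012: 123 days → $152,000 × 3.7% × 123/366 = $1,890.0328
The Shire of Summerden, 3 May – 31 Dec 2012: 243 days → $152,000 × 4.1% × 243/366 = $4,137.6393
Total = $6,027.6721

$6,027.67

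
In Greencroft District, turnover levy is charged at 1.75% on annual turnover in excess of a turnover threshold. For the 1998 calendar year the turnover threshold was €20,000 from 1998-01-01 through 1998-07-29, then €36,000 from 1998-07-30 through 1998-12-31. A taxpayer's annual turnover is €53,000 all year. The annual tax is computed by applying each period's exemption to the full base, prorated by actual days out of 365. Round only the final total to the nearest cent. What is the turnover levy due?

€458.60

1998-01-01 to 1998-07-29: 210 days, exemption €20,000 → (€53,000 − €20,000) × 1.75% × 210/365 = €332.2603
1998-07-30 to 1998-12-31: 155 days, exemption €36,000 → (€53,000 − €36,000) × 1.75% × 155/365 = €126.3356
Total = €458.5959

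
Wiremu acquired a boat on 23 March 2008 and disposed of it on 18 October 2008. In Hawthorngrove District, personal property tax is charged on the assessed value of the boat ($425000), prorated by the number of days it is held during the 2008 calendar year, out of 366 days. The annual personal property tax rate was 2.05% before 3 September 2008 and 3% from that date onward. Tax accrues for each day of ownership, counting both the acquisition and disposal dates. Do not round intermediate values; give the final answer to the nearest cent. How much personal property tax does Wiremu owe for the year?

23 March – 2 September 2008: 164 days at 2.05% → $425000 × 2.05% × 164/366 = $3903.9617
3 September – 18 October 2008: 46 days at 3% → $425000 × 3% × 46/366 = $1602.4590
Total = $5506.4208

$5506.42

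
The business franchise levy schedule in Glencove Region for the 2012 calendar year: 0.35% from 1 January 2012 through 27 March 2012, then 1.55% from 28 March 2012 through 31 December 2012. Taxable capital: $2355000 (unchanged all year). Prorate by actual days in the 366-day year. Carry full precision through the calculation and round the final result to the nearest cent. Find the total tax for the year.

$29784.96

1 January – 27 March 2012: 87 days at 0.35% → $2355000 × 0.35% × 87/366 = $1959.2828
28 March – 31 December 2012: 279 days at 1.55% → $2355000 × 1.55% × 279/366 = $27825.6762
Total = $29784.9590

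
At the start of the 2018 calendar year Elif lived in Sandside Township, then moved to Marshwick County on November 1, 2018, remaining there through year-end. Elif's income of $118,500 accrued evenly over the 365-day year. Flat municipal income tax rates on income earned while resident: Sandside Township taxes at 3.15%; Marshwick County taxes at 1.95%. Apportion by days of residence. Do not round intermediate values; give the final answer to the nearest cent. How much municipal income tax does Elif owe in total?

$3,495.10

Sandside Township, January 1 – October 31, 2018: 304 days → $118,500 × 3.15% × 304/365 = $3,108.9205
Marshwick County, November 1 – December 31, 2018: 61 days → $118,500 × 1.95% × 61/365 = $386.1801
Total = $3,495.1007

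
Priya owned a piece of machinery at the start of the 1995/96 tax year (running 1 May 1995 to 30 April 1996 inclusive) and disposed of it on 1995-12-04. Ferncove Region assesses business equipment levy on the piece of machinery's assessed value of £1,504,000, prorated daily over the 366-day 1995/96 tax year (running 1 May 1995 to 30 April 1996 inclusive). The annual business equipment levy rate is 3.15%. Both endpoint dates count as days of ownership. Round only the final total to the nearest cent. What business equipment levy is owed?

Days held (1995-05-01 to 1995-12-04): 218 out of 366
Tax = £1,504,000 × 3.15% × 218/366 = £28,218.4918

£28,218.49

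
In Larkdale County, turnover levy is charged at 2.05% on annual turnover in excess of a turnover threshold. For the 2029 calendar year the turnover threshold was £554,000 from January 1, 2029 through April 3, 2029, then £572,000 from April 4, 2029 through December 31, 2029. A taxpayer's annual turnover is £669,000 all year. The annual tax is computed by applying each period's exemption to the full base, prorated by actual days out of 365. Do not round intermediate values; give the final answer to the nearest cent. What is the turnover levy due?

January 1 – April 3, 2029: 93 days, exemption £554,000 → (£669,000 − £554,000) × 2.05% × 93/365 = £600.6781
April 4 – December 31, 2029: 272 days, exemption £572,000 → (£669,000 − £572,000) × 2.05% × 272/365 = £1,481.8411
Total = £2,082.5192

£2,082.52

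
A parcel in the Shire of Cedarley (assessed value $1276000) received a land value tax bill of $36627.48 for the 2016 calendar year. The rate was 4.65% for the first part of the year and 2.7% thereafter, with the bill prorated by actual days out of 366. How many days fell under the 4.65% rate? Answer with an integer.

Let d = days at the first rate; then 366 − d days at the second rate.
$1276000 × [4.65%·d + 2.7%·(366−d)] / 366 = $36627.48
Solving gives d = 32, so the new rate took effect on February 2, 2016.

32 days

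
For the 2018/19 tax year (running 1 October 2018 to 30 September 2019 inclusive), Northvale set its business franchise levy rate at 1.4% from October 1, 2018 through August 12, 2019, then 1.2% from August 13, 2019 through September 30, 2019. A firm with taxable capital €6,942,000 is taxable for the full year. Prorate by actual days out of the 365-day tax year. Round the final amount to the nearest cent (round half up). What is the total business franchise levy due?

October 1, 2018 – August 12, 2019: 316 days at 1.4% → €6,942,000 × 1.4% × 316/365 = €84,140.8438
August 13 – September 30, 2019: 49 days at 1.2% → €6,942,000 × 1.2% × 49/365 = €11,183.2767
Total = €95,324.1205

€95,324.12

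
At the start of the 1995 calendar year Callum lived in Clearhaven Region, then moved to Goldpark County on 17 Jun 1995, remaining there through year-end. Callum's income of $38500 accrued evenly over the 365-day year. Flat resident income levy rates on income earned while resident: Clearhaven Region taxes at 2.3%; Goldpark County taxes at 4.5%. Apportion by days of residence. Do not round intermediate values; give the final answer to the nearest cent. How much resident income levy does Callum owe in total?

Clearhaven Region, 1 Jan – 16 Jun 1995: 167 days → $38500 × 2.3% × 167/365 = $405.1466
Goldpark County, 17 Jun – 31 Dec 1995: 198 days → $38500 × 4.5% × 198/365 = $939.8219
Total = $1344.9685

$1344.97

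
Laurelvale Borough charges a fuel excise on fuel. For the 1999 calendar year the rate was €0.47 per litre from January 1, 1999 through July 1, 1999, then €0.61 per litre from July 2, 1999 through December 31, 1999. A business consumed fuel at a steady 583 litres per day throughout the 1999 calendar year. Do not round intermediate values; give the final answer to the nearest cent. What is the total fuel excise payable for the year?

€114,950.11

January 1 – July 1, 1999: 182 days × 583 litres/day = 106,106 litres at €0.47/litre → €49,869.82
July 2 – December 31, 1999: 183 days × 583 litres/day = 106,689 litres at €0.61/litre → €65,080.29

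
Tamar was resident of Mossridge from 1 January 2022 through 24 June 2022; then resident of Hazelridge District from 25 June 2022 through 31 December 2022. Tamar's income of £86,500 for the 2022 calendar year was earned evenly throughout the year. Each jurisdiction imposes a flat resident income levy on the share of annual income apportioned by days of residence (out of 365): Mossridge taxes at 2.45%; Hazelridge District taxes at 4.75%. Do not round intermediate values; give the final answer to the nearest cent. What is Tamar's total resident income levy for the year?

Mossridge, 1 January – 24 June 2022: 175 days → £86,500 × 2.45% × 175/365 = £1,016.0788
Hazelridge District, 25 June – 31 December 2022: 190 days → £86,500 × 4.75% × 190/365 = £2,138.8014
Total = £3,154.8801

£3,154.88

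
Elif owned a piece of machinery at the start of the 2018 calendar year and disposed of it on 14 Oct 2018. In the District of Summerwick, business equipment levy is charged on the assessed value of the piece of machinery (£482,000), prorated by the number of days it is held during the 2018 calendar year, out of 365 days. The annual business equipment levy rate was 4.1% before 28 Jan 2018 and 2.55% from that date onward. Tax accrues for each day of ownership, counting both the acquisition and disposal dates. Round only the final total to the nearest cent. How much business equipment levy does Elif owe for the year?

£10,217.08

1 Jan – 27 Jan 2018: 27 days at 4.1% → £482,000 × 4.1% × 27/365 = £1,461.8466
28 Jan – 14 Oct 2018: 260 days at 2.55% → £482,000 × 2.55% × 260/365 = £8,755.2329
Total = £10,217.0795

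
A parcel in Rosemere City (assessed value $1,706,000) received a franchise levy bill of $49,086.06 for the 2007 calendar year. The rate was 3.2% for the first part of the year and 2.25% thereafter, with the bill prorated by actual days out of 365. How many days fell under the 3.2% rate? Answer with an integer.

241 days

Let d = days at the first rate; then 365 − d days at the second rate.
$1,706,000 × [3.2%·d + 2.25%·(365−d)] / 365 = $49,086.06
Solving gives d = 241, so the new rate took effect on 30 August 2007.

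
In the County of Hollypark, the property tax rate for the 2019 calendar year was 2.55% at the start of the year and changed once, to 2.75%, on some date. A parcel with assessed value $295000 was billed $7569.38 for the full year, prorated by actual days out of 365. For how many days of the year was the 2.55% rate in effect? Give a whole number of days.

Let d = days at the first rate; then 365 − d days at the second rate.
$295000 × [2.55%·d + 2.75%·(365−d)] / 365 = $7569.38
Solving gives d = 336, so the new rate took effect on December 3, 2019.

336 days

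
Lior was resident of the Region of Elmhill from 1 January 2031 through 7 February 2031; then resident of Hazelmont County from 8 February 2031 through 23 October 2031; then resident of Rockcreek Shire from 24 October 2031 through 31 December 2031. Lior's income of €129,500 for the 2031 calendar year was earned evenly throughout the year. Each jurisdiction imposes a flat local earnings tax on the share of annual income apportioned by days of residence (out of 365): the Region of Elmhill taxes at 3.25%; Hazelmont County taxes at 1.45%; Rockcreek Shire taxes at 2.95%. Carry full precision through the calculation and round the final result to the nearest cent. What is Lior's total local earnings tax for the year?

The Region of Elmhill, 1 January – 7 February 2031: 38 days → €129,500 × 3.25% × 38/365 = €438.1712
Hazelmont County, 8 February – 23 October 2031: 258 days → €129,500 × 1.45% × 258/365 = €1,327.2863
Rockcreek Shire, 24 October – 31 December 2031: 69 days → €129,500 × 2.95% × 69/365 = €722.1842
Total = €2,487.6418

€2,487.64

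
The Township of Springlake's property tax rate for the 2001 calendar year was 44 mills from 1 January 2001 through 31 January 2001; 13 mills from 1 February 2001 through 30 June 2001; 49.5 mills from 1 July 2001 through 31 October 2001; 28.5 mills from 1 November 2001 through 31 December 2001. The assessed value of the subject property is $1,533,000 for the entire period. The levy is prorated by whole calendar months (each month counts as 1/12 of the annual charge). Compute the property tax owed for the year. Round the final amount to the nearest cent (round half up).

$46,501.00

1 January – 31 January 2001: 1 month at 44 mills → $1,533,000 × 4.4% × 1/12 = $5,621.0000
1 February – 30 June 2001: 5 months at 13 mills → $1,533,000 × 1.3% × 5/12 = $8,303.7500
1 July – 31 October 2001: 4 months at 49.5 mills → $1,533,000 × 4.95% × 4/12 = $25,294.5000
1 November – 31 December 2001: 2 months at 28.5 mills → $1,533,000 × 2.85% × 2/12 = $7,281.7500
Total = $46,501.0000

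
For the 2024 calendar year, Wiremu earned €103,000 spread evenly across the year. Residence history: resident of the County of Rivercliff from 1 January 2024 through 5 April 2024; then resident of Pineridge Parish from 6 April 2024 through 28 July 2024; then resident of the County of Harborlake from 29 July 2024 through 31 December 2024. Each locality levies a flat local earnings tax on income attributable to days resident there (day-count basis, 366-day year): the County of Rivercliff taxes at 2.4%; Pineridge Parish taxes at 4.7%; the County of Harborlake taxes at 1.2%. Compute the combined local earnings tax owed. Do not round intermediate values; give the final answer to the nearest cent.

The County of Rivercliff, 1 January – 5 April 2024: 96 days → €103,000 × 2.4% × 96/366 = €648.3934
Pineridge Parish, 6 April – 28 July 2024: 114 days → €103,000 × 4.7% × 114/366 = €1,507.8525
The County of Harborlake, 29 July – 31 December 2024: 156 days → €103,000 × 1.2% × 156/366 = €526.8197
Total = €2,683.0656

€2,683.07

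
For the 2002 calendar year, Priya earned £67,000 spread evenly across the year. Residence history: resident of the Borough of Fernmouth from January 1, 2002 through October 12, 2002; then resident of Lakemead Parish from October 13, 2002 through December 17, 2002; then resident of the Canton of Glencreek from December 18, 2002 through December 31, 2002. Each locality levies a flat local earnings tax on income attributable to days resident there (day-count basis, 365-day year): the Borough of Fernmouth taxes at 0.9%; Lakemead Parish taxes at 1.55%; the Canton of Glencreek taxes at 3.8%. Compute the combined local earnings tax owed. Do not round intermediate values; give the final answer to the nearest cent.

The Borough of Fernmouth, January 1 – October 12, 2002: 285 days → £67,000 × 0.9% × 285/365 = £470.8356
Lakemead Parish, October 13 – December 17, 2002: 66 days → £67,000 × 1.55% × 66/365 = £187.7836
The Canton of Glencreek, December 18 – December 31, 2002: 14 days → £67,000 × 3.8% × 14/365 = £97.6548
Total = £756.2740

£756.27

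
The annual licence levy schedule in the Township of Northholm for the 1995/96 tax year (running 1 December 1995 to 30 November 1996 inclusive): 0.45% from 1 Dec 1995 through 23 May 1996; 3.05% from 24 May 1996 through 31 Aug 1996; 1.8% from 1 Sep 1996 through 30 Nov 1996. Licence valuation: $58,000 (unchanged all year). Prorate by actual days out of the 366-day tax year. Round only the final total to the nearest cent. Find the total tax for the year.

1 Dec 1995 – 23 May 1996: 175 days at 0.45% → $58,000 × 0.45% × 175/366 = $124.7951
24 May – 31 Aug 1996: 100 days at 3.05% → $58,000 × 3.05% × 100/366 = $483.3333
1 Sep – 30 Nov 1996: 91 days at 1.8% → $58,000 × 1.8% × 91/366 = $259.5738
Total = $867.7022

$867.70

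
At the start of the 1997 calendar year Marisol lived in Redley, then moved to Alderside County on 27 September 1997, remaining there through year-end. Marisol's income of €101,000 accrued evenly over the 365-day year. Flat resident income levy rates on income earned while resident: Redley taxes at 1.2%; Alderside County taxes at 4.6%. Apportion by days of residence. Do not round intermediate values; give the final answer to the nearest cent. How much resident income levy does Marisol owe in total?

Redley, 1 January – 26 September 1997: 269 days → €101,000 × 1.2% × 269/365 = €893.2274
Alderside County, 27 September – 31 December 1997: 96 days → €101,000 × 4.6% × 96/365 = €1,221.9616
Total = €2,115.1890

€2,115.19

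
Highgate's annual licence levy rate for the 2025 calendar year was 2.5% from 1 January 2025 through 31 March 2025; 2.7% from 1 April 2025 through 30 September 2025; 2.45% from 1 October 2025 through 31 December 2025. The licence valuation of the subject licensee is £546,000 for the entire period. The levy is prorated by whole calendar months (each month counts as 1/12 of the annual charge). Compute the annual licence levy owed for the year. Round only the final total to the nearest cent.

1 January – 31 March 2025: 3 months at 2.5% → £546,000 × 2.5% × 3/12 = £3,412.5000
1 April – 30 September 2025: 6 months at 2.7% → £546,000 × 2.7% × 6/12 = £7,371.0000
1 October – 31 December 2025: 3 months at 2.45% → £546,000 × 2.45% × 3/12 = £3,344.2500
Total = £14,127.7500

£14,127.75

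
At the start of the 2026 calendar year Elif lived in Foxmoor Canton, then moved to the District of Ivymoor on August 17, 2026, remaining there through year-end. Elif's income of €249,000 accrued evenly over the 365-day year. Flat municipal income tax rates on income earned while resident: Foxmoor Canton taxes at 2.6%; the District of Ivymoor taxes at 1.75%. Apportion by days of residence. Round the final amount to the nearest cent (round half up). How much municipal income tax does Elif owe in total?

Foxmoor Canton, January 1 – August 16, 2026: 228 days → €249,000 × 2.6% × 228/365 = €4,044.0329
The District of Ivymoor, August 17 – December 31, 2026: 137 days → €249,000 × 1.75% × 137/365 = €1,635.5548
Total = €5,679.5877

€5,679.59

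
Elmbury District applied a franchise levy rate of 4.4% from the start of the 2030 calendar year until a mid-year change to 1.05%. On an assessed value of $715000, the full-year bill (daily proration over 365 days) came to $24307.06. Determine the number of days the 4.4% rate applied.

256 days

Let d = days at the first rate; then 365 − d days at the second rate.
$715000 × [4.4%·d + 1.05%·(365−d)] / 365 = $24307.06
Solving gives d = 256, so the new rate took effect on 14 September 2030.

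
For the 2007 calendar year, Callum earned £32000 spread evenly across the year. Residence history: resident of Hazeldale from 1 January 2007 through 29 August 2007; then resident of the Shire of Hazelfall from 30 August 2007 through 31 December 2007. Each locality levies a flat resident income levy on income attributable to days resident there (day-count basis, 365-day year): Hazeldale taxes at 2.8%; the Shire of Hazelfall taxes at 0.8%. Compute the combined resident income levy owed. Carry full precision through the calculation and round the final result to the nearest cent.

Hazeldale, 1 January – 29 August 2007: 241 days → £32000 × 2.8% × 241/365 = £591.6055
The Shire of Hazelfall, 30 August – 31 December 2007: 124 days → £32000 × 0.8% × 124/365 = £86.9699
Total = £678.5753

£678.58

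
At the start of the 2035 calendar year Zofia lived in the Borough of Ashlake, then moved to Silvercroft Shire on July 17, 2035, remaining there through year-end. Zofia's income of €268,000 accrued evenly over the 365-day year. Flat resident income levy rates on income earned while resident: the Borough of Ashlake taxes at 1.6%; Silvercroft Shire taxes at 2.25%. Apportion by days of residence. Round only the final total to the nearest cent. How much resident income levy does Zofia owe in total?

€5,089.80

The Borough of Ashlake, January 1 – July 16, 2035: 197 days → €268,000 × 1.6% × 197/365 = €2,314.3452
Silvercroft Shire, July 17 – December 31, 2035: 168 days → €268,000 × 2.25% × 168/365 = €2,775.4521
Total = €5,089.7973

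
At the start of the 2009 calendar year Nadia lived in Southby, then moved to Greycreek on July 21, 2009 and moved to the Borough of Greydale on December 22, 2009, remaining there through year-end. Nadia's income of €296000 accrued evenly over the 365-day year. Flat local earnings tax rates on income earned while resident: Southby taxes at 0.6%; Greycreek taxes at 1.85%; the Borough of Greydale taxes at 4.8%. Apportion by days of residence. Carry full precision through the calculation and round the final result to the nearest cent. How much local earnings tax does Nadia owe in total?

€3677.70

Southby, January 1 – July 20, 2009: 201 days → €296000 × 0.6% × 201/365 = €978.0164
Greycreek, July 21 – December 21, 2009: 154 days → €296000 × 1.85% × 154/365 = €2310.4219
The Borough of Greydale, December 22 – December 31, 2009: 10 days → €296000 × 4.8% × 10/365 = €389.2603
Total = €3677.6986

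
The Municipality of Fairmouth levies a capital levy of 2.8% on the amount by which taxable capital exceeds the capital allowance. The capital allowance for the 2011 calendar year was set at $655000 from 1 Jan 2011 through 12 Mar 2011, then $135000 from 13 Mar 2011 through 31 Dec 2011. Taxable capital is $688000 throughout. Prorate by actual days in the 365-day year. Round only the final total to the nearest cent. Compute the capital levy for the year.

1 Jan – 12 Mar 2011: 71 days, exemption $655000 → ($688000 − $655000) × 2.8% × 71/365 = $179.7370
13 Mar – 31 Dec 2011: 294 days, exemption $135000 → ($688000 − $135000) × 2.8% × 294/365 = $12472.0438
Total = $12651.7808

$12651.78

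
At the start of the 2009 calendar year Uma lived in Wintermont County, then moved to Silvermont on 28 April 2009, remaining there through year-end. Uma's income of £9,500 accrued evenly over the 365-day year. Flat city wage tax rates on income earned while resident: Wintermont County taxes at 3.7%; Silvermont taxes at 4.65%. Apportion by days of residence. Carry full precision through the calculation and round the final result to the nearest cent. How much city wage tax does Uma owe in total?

Wintermont County, 1 January – 27 April 2009: 117 days → £9,500 × 3.7% × 117/365 = £112.6726
Silvermont, 28 April – 31 December 2009: 248 days → £9,500 × 4.65% × 248/365 = £300.1479
Total = £412.8205

£412.82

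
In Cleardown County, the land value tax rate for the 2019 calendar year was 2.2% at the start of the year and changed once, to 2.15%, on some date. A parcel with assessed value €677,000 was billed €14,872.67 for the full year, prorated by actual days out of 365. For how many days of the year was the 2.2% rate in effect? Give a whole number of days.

342 days

Let d = days at the first rate; then 365 − d days at the second rate.
€677,000 × [2.2%·d + 2.15%·(365−d)] / 365 = €14,872.67
Solving gives d = 342, so the new rate took effect on 9 Dec 2019.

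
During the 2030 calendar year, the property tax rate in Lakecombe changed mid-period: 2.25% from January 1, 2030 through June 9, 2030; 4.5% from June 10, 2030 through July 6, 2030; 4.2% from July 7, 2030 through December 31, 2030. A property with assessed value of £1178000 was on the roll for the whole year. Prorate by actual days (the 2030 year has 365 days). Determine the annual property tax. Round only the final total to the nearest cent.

January 1 – June 9, 2030: 160 days at 2.25% → £1178000 × 2.25% × 160/365 = £11618.6301
June 10 – July 6, 2030: 27 days at 4.5% → £1178000 × 4.5% × 27/365 = £3921.2877
July 7 – December 31, 2030: 178 days at 4.2% → £1178000 × 4.2% × 178/365 = £24128.0219
Total = £39667.9397

£39667.94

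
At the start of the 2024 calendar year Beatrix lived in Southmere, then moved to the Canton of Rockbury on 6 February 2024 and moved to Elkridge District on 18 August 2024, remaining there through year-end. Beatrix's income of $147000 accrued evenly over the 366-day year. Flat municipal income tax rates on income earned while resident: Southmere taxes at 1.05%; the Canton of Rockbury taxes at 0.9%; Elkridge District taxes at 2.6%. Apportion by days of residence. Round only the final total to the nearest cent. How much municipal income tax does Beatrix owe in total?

Southmere, 1 January – 5 February 2024: 36 days → $147000 × 1.05% × 36/366 = $151.8197
The Canton of Rockbury, 6 February – 17 August 2024: 194 days → $147000 × 0.9% × 194/366 = $701.2623
Elkridge District, 18 August – 31 December 2024: 136 days → $147000 × 2.6% × 136/366 = $1420.1967
Total = $2273.2787

$2273.28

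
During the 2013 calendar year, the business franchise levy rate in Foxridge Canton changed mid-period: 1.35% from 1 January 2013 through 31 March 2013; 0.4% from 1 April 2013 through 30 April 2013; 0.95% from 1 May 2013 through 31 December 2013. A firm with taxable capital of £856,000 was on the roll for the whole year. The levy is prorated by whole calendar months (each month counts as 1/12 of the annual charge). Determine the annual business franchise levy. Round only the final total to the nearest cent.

£8,595.67

1 January – 31 March 2013: 3 months at 1.35% → £856,000 × 1.35% × 3/12 = £2,889.0000
1 April – 30 April 2013: 1 month at 0.4% → £856,000 × 0.4% × 1/12 = £285.3333
1 May – 31 December 2013: 8 months at 0.95% → £856,000 × 0.95% × 8/12 = £5,421.3333
Total = £8,595.6667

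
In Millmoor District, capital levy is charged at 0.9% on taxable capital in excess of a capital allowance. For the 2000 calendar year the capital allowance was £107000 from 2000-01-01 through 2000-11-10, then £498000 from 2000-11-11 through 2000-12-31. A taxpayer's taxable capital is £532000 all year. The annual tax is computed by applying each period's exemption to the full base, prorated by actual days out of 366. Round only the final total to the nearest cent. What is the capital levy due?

£3334.65

2000-01-01 to 2000-11-10: 315 days, exemption £107000 → (£532000 − £107000) × 0.9% × 315/366 = £3292.0082
2000-11-11 to 2000-12-31: 51 days, exemption £498000 → (£532000 − £498000) × 0.9% × 51/366 = £42.6393
Total = £3334.6475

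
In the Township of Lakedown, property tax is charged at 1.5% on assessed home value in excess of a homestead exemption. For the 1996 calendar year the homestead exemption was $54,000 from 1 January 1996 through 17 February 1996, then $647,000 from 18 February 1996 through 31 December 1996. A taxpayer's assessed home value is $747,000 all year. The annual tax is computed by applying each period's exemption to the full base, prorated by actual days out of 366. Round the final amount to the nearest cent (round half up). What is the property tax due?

$2,666.56

1 January – 17 February 1996: 48 days, exemption $54,000 → ($747,000 − $54,000) × 1.5% × 48/366 = $1,363.2787
18 February – 31 December 1996: 318 days, exemption $647,000 → ($747,000 − $647,000) × 1.5% × 318/366 = $1,303.2787
Total = $2,666.5574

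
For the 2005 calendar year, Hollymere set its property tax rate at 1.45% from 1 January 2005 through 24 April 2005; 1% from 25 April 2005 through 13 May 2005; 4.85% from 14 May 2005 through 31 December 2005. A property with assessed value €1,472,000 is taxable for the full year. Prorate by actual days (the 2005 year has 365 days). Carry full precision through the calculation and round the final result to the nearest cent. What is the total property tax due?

1 January – 24 April 2005: 114 days at 1.45% → €1,472,000 × 1.45% × 114/365 = €6,666.3452
25 April – 13 May 2005: 19 days at 1% → €1,472,000 × 1% × 19/365 = €766.2466
14 May – 31 December 2005: 232 days at 4.85% → €1,472,000 × 4.85% × 232/365 = €45,377.9288
Total = €52,810.5205

€52,810.52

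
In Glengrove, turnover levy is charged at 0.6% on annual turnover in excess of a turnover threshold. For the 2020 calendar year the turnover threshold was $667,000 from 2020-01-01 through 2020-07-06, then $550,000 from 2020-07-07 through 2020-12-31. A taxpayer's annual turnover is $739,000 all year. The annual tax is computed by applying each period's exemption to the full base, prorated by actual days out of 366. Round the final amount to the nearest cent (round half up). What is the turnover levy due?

$773.41

2020-01-01 to 2020-07-06: 188 days, exemption $667,000 → ($739,000 − $667,000) × 0.6% × 188/366 = $221.9016
2020-07-07 to 2020-12-31: 178 days, exemption $550,000 → ($739,000 − $550,000) × 0.6% × 178/366 = $551.5082
Total = $773.4098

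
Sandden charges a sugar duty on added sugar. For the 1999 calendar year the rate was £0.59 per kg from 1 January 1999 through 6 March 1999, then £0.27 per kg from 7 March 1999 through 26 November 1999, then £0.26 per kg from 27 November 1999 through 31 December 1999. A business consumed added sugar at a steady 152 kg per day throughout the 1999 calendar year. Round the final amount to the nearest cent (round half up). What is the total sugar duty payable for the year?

1 January – 6 March 1999: 65 days × 152 kg/day = 9,880 kg at £0.59/kg → £5829.20
7 March – 26 November 1999: 265 days × 152 kg/day = 40,280 kg at £0.27/kg → £10875.60
27 November – 31 December 1999: 35 days × 152 kg/day = 5,320 kg at £0.26/kg → £1383.20

£18088.00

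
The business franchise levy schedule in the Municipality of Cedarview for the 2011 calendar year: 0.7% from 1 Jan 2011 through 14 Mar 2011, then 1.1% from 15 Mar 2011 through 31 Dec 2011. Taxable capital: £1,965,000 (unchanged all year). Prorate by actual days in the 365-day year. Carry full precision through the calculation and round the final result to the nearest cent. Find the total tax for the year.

1 Jan – 14 Mar 2011: 73 days at 0.7% → £1,965,000 × 0.7% × 73/365 = £2,751.0000
15 Mar – 31 Dec 2011: 292 days at 1.1% → £1,965,000 × 1.1% × 292/365 = £17,292.0000
Total = £20,043.0000

£20,043.00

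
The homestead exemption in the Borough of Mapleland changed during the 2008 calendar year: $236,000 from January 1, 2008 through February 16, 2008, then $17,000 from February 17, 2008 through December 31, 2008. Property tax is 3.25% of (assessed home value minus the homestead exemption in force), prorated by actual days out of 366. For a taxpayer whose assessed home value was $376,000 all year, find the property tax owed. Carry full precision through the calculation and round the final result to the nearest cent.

January 1 – February 16, 2008: 47 days, exemption $236,000 → ($376,000 − $236,000) × 3.25% × 47/366 = $584.2896
February 17 – December 31, 2008: 319 days, exemption $17,000 → ($376,000 − $17,000) × 3.25% × 319/366 = $10,169.2145
Total = $10,753.5041

$10,753.50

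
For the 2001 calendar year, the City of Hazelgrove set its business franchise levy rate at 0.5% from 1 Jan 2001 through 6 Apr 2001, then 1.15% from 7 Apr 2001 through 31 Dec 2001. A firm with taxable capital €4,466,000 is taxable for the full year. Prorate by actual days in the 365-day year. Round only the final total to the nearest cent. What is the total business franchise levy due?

€43,723.98

1 Jan – 6 Apr 2001: 96 days at 0.5% → €4,466,000 × 0.5% × 96/365 = €5,873.0959
7 Apr – 31 Dec 2001: 269 days at 1.15% → €4,466,000 × 1.15% × 269/365 = €37,850.8795
Total = €43,723.9753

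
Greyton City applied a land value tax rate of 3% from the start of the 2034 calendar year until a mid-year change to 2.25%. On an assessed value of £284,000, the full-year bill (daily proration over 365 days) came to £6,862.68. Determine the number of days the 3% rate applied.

Let d = days at the first rate; then 365 − d days at the second rate.
£284,000 × [3%·d + 2.25%·(365−d)] / 365 = £6,862.68
Solving gives d = 81, so the new rate took effect on 23 March 2034.

81 days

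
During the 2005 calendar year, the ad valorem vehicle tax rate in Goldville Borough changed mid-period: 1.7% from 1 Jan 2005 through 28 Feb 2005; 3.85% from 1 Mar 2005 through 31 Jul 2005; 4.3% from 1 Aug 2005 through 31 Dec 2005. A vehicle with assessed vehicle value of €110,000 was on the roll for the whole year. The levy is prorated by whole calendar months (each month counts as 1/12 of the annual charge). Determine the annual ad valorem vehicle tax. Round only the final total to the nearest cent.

1 Jan – 28 Feb 2005: 2 months at 1.7% → €110,000 × 1.7% × 2/12 = €311.6667
1 Mar – 31 Jul 2005: 5 months at 3.85% → €110,000 × 3.85% × 5/12 = €1,764.5833
1 Aug – 31 Dec 2005: 5 months at 4.3% → €110,000 × 4.3% × 5/12 = €1,970.8333
Total = €4,047.0833

€4,047.08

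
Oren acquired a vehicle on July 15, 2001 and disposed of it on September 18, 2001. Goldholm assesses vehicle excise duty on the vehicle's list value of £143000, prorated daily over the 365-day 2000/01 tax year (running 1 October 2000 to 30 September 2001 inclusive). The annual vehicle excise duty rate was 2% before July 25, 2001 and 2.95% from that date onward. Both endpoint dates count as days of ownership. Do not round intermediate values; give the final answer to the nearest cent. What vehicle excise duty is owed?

July 15 – July 24, 2001: 10 days at 2% → £143000 × 2% × 10/365 = £78.3562
July 25 – September 18, 2001: 56 days at 2.95% → £143000 × 2.95% × 56/365 = £647.2219
Total = £725.5781

£725.58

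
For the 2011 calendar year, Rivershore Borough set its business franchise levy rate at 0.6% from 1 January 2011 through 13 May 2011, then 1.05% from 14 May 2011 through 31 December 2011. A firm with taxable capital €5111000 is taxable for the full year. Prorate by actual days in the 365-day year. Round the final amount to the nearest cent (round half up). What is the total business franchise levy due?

1 January – 13 May 2011: 133 days at 0.6% → €5111000 × 0.6% × 133/365 = €11174.1863
14 May – 31 December 2011: 232 days at 1.05% → €5111000 × 1.05% × 232/365 = €34110.6740
Total = €45284.8603

€45284.86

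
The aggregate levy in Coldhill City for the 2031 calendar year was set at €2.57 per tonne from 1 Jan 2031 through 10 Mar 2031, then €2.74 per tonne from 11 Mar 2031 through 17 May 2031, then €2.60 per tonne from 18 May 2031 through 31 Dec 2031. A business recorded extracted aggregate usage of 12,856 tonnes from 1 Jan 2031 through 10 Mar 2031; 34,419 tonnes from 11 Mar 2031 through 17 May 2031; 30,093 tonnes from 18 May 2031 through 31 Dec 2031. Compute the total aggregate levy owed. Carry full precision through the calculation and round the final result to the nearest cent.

€205,589.78

1 Jan – 10 Mar 2031: 12,856 tonnes at €2.57/tonne → €33,039.92
11 Mar – 17 May 2031: 34,419 tonnes at €2.74/tonne → €94,308.06
18 May – 31 Dec 2031: 30,093 tonnes at €2.60/tonne → €78,241.80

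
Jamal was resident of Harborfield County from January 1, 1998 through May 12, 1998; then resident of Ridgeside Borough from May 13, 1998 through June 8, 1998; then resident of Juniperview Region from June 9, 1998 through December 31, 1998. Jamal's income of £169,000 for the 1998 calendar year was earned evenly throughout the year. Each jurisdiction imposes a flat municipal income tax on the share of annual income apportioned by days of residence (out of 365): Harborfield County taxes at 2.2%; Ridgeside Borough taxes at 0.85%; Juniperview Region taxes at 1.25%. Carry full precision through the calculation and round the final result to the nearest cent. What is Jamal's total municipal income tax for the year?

£2,643.11

Harborfield County, January 1 – May 12, 1998: 132 days → £169,000 × 2.2% × 132/365 = £1,344.5918
Ridgeside Borough, May 13 – June 8, 1998: 27 days → £169,000 × 0.85% × 27/365 = £106.2616
Juniperview Region, June 9 – December 31, 1998: 206 days → £169,000 × 1.25% × 206/365 = £1,192.2603
Total = £2,643.1137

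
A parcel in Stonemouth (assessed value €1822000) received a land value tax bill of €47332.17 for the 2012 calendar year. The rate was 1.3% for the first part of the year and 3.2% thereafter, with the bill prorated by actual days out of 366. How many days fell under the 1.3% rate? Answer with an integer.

116 days

Let d = days at the first rate; then 366 − d days at the second rate.
€1822000 × [1.3%·d + 3.2%·(366−d)] / 366 = €47332.17
Solving gives d = 116, so the new rate took effect on April 26, 2012.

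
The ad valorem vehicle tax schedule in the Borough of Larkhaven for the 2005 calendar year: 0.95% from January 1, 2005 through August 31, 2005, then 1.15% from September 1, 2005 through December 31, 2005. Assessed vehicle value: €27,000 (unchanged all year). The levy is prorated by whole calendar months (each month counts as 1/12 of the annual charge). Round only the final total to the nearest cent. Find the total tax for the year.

January 1 – August 31, 2005: 8 months at 0.95% → €27,000 × 0.95% × 8/12 = €171.0000
September 1 – December 31, 2005: 4 months at 1.15% → €27,000 × 1.15% × 4/12 = €103.5000
Total = €274.5000

€274.50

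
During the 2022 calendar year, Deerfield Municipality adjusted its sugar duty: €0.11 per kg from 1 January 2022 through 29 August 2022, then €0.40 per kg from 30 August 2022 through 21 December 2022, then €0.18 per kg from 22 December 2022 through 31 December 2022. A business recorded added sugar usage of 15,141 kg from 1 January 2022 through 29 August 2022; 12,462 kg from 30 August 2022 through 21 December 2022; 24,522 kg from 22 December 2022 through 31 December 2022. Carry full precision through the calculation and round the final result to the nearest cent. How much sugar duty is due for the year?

€11064.27

1 January – 29 August 2022: 15,141 kg at €0.11/kg → €1665.51
30 August – 21 December 2022: 12,462 kg at €0.40/kg → €4984.80
22 December – 31 December 2022: 24,522 kg at €0.18/kg → €4413.96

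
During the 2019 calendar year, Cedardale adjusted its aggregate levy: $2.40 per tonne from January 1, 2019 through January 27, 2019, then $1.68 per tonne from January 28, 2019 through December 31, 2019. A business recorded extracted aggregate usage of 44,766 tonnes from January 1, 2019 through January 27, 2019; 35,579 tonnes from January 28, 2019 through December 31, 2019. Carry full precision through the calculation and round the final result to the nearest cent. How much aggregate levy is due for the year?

$167,211.12

January 1 – January 27, 2019: 44,766 tonnes at $2.40/tonne → $107,438.40
January 28 – December 31, 2019: 35,579 tonnes at $1.68/tonne → $59,772.72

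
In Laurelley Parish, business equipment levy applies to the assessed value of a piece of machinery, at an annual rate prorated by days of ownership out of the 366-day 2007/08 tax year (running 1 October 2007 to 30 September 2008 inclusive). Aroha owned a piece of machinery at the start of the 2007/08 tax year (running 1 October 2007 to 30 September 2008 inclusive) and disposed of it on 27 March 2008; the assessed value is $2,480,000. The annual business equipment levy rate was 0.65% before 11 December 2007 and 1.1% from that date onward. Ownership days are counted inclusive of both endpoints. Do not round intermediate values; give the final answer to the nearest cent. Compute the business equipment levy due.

1 October – 10 December 2007: 71 days at 0.65% → $2,480,000 × 0.65% × 71/366 = $3,127.1038
11 December 2007 – 27 March 2008: 108 days at 1.1% → $2,480,000 × 1.1% × 108/366 = $8,049.8361
Total = $11,176.9399

$11,176.94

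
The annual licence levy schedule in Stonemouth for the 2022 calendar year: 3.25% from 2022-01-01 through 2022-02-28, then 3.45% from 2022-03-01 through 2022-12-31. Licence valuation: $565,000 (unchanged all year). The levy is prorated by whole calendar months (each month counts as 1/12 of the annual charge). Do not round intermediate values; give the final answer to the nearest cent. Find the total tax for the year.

$19,304.17

2022-01-01 to 2022-02-28: 2 months at 3.25% → $565,000 × 3.25% × 2/12 = $3,060.4167
2022-03-01 to 2022-12-31: 10 months at 3.45% → $565,000 × 3.45% × 10/12 = $16,243.7500
Total = $19,304.1667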